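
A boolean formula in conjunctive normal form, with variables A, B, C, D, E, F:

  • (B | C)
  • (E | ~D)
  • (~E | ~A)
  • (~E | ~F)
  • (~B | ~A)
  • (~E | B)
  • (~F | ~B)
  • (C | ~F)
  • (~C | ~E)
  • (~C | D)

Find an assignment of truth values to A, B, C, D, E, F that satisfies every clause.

A = F  B = T  C = F  D = F  E = F  F = F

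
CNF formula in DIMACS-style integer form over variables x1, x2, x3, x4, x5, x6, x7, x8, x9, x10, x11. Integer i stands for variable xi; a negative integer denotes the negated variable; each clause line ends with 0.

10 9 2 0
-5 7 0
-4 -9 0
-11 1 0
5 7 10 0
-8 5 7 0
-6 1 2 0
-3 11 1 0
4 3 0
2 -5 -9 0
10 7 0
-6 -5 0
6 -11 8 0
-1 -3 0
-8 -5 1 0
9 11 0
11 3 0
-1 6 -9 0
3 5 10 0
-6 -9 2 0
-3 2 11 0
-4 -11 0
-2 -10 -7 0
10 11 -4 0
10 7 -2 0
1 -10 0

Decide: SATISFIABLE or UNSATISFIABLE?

UNSATISFIABLE

x10 = True:
  propagation gives x1=True, x3=False, x4=True, x9=False; an empty clause results — contradiction.
x10 = False:
  x11 = True:
    propagation gives x1=True, x3=False, x4=True; an empty clause results — contradiction.
  x11 = False:
    propagation gives x9=True, x4=False, x3=True, x1=True; an empty clause results — contradiction.
Every branch closes, so no satisfying assignment exists.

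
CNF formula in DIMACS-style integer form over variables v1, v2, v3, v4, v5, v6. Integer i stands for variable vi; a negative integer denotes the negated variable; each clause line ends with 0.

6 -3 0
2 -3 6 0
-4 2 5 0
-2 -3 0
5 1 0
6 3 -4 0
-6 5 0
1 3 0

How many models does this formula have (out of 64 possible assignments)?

12

Case analysis on v3 and v6:
  v3=1, v6=1: remaining (v1,v2,v4,v5) ∈ {(0,0,0,1); (0,0,1,1); (1,0,0,1); (1,0,1,1)} — 4.
  v3=1, v6=0: a clause becomes empty — 0.
  v3=0, v6=1: remaining (v1,v2,v4,v5) ∈ {(1,0,0,1); (1,0,1,1); (1,1,0,1); (1,1,1,1)} — 4.
  v3=0, v6=0: remaining (v1,v2,v4,v5) ∈ {(1,0,0,0); (1,0,0,1); (1,1,0,0); (1,1,0,1)} — 4.
Total: 4 + 0 + 4 + 4 = 12.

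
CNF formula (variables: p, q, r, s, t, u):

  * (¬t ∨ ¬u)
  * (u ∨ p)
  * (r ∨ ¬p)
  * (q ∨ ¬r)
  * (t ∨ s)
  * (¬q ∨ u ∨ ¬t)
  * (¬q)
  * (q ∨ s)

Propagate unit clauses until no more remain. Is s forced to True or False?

(¬q) stands alone — q = False.
In (¬r ∨ q), q is now false; ¬r must hold, so r = False.
(r ∨ ¬p) with r = False leaves only ¬p, so p = False.
From (u ∨ p) and p = False: u = True.
From (¬u ∨ ¬t) and u = True: t = False.
In (s ∨ t), t is now false; s must hold, so s = True.

True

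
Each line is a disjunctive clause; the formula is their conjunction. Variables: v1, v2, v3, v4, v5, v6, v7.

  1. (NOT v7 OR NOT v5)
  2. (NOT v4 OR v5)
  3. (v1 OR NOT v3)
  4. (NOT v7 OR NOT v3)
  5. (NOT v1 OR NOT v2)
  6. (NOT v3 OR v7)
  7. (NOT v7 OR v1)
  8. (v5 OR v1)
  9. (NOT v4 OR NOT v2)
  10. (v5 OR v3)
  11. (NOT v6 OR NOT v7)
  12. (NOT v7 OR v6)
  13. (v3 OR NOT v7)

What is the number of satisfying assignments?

10

Case analysis on v7 and v3:
  v7=T, v3=T: a clause becomes empty — 0.
  v7=T, v3=F: a clause becomes empty — 0.
  v7=F, v3=T: a clause becomes empty — 0.
  v7=F, v3=F: v6 free; 5 ways for (v1,v2,v4,v5) × 2^1 = 10.
Total: 0 + 0 + 0 + 10 = 10.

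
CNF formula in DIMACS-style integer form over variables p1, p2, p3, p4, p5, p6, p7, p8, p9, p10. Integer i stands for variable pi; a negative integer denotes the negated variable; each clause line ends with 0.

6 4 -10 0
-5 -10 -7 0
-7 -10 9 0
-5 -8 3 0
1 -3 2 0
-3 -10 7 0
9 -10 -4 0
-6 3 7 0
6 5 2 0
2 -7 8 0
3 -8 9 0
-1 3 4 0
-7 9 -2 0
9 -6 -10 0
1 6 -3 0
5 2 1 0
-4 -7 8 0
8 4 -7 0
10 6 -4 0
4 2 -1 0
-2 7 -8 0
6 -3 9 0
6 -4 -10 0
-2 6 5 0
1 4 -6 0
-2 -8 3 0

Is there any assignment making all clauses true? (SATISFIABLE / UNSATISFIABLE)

Branch on p1: take p1 = True.
Branch on p2: take p2 = True.
Branch on p3: take p3 = True.
The remaining clauses are satisfied by p4 = False, p5 = False, p6 = True, p7 = False, p8 = False, p9 = False, p10 = False.
So p1=T  p2=T  p3=T  p4=F  p5=F  p6=T  p7=F  p8=F  p9=F  p10=F is a satisfying assignment.

SATISFIABLE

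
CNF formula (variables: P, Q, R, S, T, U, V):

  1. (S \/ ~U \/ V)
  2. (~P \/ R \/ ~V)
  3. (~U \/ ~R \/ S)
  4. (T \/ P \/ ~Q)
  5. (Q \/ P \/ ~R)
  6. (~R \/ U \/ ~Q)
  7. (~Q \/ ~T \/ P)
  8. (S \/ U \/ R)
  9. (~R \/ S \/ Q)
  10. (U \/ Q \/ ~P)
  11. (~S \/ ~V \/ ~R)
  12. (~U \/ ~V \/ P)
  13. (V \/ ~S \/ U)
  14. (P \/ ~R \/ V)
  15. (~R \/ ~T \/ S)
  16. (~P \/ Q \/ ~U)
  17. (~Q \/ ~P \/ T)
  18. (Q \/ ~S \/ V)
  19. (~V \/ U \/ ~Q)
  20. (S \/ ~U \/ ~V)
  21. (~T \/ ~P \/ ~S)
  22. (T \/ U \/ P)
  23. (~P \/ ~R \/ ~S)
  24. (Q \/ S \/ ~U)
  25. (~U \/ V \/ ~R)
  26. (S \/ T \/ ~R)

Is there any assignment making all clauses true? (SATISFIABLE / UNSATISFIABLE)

SATISFIABLE

Branch on P: take P = False.
The remaining clauses are satisfied by Q = False, R = False, S = True, T = True, U = False, V = True.
So P=0, Q=0, R=0, S=1, T=1, U=0, V=1 is a satisfying assignment.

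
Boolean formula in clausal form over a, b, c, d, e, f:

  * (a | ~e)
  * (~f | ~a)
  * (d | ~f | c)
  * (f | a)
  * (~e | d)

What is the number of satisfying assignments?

18

Case analysis on a and f:
  a=T, f=T: a clause becomes empty — 0.
  a=T, f=F: b, c free; 3 ways for (d,e) × 2^2 = 12.
  a=F, f=T: b free; 3 ways for (c,d,e) × 2^1 = 6.
  a=F, f=F: a clause becomes empty — 0.
Total: 0 + 12 + 6 + 0 = 18.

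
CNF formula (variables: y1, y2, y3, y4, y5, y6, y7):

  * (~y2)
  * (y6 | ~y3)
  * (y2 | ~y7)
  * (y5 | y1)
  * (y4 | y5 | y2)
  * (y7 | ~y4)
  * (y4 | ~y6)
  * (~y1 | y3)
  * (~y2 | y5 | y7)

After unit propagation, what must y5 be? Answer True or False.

True

(~y2) stands alone — y2 = False.
From (~y7 | y2) and y2 = False: y7 = False.
(~y4 | y7): since y7 = False, the clause reduces to (~y4). y4 = False.
From (y2 | y5 | y4) and y2 = False, y4 = False: y5 = True.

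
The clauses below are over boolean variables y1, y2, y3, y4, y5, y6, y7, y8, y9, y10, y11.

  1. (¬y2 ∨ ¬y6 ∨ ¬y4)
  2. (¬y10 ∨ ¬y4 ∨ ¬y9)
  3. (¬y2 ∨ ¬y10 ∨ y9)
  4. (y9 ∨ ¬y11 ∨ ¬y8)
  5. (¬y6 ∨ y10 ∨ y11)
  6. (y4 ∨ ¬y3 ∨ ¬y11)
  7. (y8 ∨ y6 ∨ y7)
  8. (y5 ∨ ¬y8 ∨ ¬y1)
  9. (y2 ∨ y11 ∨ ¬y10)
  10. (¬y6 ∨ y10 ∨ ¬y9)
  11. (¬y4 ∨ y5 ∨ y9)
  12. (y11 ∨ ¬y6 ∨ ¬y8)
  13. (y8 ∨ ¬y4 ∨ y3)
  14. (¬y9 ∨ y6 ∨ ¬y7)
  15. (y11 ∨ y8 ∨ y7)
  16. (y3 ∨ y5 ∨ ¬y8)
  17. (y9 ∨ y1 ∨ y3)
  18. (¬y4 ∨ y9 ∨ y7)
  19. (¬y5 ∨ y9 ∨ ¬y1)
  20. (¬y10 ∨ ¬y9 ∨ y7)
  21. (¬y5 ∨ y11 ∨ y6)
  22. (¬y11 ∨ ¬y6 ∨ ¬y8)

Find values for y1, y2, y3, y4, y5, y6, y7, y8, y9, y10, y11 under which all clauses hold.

Branch on y1: take y1 = False.
Set y2 = True and propagate.
For the remaining variables, y3 = False, y4 = False, y5 = False, y6 = True, y7 = True, y8 = False, y9 = True, y10 = True, y11 = False works.
Every clause has at least one true literal under this assignment.

y1=False, y2=True, y3=False, y4=False, y5=False, y6=True, y7=True, y8=False, y9=True, y10=True, y11=False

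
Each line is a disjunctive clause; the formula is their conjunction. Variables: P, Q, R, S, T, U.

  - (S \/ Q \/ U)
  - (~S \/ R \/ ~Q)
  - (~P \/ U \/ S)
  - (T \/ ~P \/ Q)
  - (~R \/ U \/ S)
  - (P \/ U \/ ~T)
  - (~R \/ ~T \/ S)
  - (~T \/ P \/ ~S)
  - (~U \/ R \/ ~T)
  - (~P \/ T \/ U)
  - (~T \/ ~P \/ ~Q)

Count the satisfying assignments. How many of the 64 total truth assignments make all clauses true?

Split on T, then P.
  T=T, P=T: remaining (Q,R,S,U) ∈ {(F,F,T,F); (F,T,T,F); (F,T,T,T)} — 3.
  T=T, P=F: a clause becomes empty — 0.
  T=F, P=T: remaining (Q,R,S,U) ∈ {(T,F,F,T); (T,T,F,T); (T,T,T,T)} — 3.
  T=F, P=F: 11 of the 16 assignments to (Q,R,S,U) work.
Total: 3 + 0 + 3 + 11 = 17.

17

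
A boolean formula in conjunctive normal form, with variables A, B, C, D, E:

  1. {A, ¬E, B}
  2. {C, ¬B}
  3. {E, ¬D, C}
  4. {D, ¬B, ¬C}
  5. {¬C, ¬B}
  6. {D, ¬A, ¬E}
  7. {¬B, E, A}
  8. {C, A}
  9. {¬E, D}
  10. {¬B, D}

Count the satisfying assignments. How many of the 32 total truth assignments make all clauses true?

7

Split on B, then C.
  B=T, C=T: a clause becomes empty — 0.
  B=T, C=F: a clause becomes empty — 0.
  B=F, C=T: 5 of the 8 assignments to (A,D,E) work.
  B=F, C=F: remaining (A,D,E) ∈ {(T,F,F); (T,T,T)} — 2.
Total: 0 + 0 + 5 + 2 = 7.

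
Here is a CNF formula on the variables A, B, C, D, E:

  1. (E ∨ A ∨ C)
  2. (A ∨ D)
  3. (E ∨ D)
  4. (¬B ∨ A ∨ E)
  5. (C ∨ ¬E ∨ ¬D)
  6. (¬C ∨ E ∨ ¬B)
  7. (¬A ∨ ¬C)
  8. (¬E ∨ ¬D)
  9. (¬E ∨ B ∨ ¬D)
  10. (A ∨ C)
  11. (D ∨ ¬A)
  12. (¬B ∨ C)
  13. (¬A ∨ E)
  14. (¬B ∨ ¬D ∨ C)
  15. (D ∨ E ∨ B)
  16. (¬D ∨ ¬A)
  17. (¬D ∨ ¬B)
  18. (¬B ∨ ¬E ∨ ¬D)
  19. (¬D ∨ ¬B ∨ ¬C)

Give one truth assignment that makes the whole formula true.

A=F, B=F, C=T, D=T, E=F

Check each clause:
  1. (A ∨ C ∨ E) — C is true.
  2. (D ∨ A) — D is true.
  3. (D ∨ E) — D is true.
  4. (A ∨ ¬B ∨ E) — ¬B is true.
  5. (¬E ∨ C ∨ ¬D) — C is true.
  6. (¬C ∨ ¬B ∨ E) — ¬B is true.
  7. (¬A ∨ ¬C) — ¬A is true.
  8. (¬D ∨ ¬E) — ¬E is true.
  9. (¬E ∨ ¬D ∨ B) — ¬E is true.
  10. (A ∨ C) — C is true.
  11. (D ∨ ¬A) — D is true.
  12. (C ∨ ¬B) — C is true.
  13. (E ∨ ¬A) — ¬A is true.
  14. (C ∨ ¬B ∨ ¬D) — C is true.
  15. (E ∨ D ∨ B) — D is true.
  16. (¬D ∨ ¬A) — ¬A is true.
  17. (¬D ∨ ¬B) — ¬B is true.
  18. (¬D ∨ ¬E ∨ ¬B) — ¬E is true.
  19. (¬C ∨ ¬D ∨ ¬B) — ¬B is true.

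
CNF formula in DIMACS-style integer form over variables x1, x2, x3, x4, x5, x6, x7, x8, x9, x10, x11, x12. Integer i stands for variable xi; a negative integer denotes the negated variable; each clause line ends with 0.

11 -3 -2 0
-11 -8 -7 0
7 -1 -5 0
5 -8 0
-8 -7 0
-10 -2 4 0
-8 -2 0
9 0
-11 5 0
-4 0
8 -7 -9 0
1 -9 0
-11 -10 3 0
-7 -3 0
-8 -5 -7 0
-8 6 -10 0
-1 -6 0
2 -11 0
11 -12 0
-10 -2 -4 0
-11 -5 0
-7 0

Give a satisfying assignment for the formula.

x1 = 1, x2 = 0, x3 = 1, x4 = 0, x5 = 0, x6 = 0, x7 = 0, x8 = 0, x9 = 1, x10 = 1, x11 = 0, x12 = 0

Check each clause:
  1. (!x3 || !x2 || x11) — !x2 is true.
  2. (!x8 || !x11 || !x7) — !x8 is true.
  3. (!x1 || x7 || !x5) — !x5 is true.
  4. (x5 || !x8) — !x8 is true.
  5. (!x7 || !x8) — !x8 is true.
  6. (!x10 || x4 || !x2) — !x2 is true.
  7. (!x2 || !x8) — !x8 is true.
  8. (x9) — x9 is true.
  9. (x5 || !x11) — !x11 is true.
  10. (!x4) — !x4 is true.
  11. (!x7 || !x9 || x8) — !x7 is true.
  12. (x1 || !x9) — x1 is true.
  13. (!x11 || x3 || !x10) — x3 is true.
  14. (!x7 || !x3) — !x7 is true.
  15. (!x8 || !x7 || !x5) — !x8 is true.
  16. (!x8 || !x10 || x6) — !x8 is true.
  17. (!x1 || !x6) — !x6 is true.
  18. (!x11 || x2) — !x11 is true.
  19. (x11 || !x12) — !x12 is true.
  20. (!x10 || !x2 || !x4) — !x4 is true.
  21. (!x5 || !x11) — !x5 is true.
  22. (!x7) — !x7 is true.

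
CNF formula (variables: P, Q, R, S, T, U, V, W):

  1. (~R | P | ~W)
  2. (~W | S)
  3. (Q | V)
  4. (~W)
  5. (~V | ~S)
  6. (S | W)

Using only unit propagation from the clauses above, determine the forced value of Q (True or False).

(~W) stands alone — W = False.
From (S | W) and W = False: S = True.
From (~V | ~S) and S = True: V = False.
(V | Q) with V = False leaves only Q, so Q = True.

True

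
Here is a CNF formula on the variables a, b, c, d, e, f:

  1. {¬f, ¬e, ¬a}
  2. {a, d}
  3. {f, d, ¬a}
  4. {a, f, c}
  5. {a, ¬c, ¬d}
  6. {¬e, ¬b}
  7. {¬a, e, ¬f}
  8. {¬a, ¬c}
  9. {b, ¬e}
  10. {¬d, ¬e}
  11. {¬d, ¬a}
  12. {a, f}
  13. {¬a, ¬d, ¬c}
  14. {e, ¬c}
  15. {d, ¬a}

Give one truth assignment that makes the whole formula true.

a=0, b=1, c=0, d=1, e=0, f=1

Check each clause:
  1. {¬a, ¬e, ¬f} — ¬e is true.
  2. {a, d} — d is true.
  3. {d, f, ¬a} — d is true.
  4. {f, a, c} — f is true.
  5. {¬d, a, ¬c} — ¬c is true.
  6. {¬e, ¬b} — ¬e is true.
  7. {¬f, e, ¬a} — ¬a is true.
  8. {¬c, ¬a} — ¬c is true.
  9. {b, ¬e} — b is true.
  10. {¬d, ¬e} — ¬e is true.
  11. {¬a, ¬d} — ¬a is true.
  12. {f, a} — f is true.
  13. {¬c, ¬a, ¬d} — ¬c is true.
  14. {e, ¬c} — ¬c is true.
  15. {d, ¬a} — d is true.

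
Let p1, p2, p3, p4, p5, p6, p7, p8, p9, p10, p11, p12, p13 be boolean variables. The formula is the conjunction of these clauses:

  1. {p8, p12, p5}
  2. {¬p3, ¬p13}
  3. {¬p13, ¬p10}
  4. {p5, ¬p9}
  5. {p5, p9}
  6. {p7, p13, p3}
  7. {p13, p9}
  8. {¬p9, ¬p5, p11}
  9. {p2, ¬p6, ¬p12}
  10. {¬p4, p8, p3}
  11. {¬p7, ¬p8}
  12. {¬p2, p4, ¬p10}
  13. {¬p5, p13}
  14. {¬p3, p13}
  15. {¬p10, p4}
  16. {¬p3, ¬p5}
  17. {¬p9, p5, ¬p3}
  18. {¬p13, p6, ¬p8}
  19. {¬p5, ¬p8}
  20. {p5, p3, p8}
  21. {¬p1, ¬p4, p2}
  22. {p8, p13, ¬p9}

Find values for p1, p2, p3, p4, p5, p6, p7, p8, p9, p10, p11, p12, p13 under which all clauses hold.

p1 = T  p2 = T  p3 = F  p4 = F  p5 = T  p6 = F  p7 = T  p8 = F  p9 = F  p10 = F  p11 = F  p12 = F  p13 = T

Check each clause:
  1. {p8, p5, p12} — p5 is true.
  2. {¬p3, ¬p13} — ¬p3 is true.
  3. {¬p13, ¬p10} — ¬p10 is true.
  4. {p5, ¬p9} — p5 is true.
  5. {p5, p9} — p5 is true.
  6. {p7, p13, p3} — p13 is true.
  7. {p13, p9} — p13 is true.
  8. {¬p5, ¬p9, p11} — ¬p9 is true.
  9. {¬p6, ¬p12, p2} — p2 is true.
  10. {p3, p8, ¬p4} — ¬p4 is true.
  11. {¬p7, ¬p8} — ¬p8 is true.
  12. {p4, ¬p2, ¬p10} — ¬p10 is true.
  13. {p13, ¬p5} — p13 is true.
  14. {¬p3, p13} — p13 is true.
  15. {¬p10, p4} — ¬p10 is true.
  16. {¬p5, ¬p3} — ¬p3 is true.
  17. {¬p3, p5, ¬p9} — ¬p3 is true.
  18. {¬p13, ¬p8, p6} — ¬p8 is true.
  19. {¬p8, ¬p5} — ¬p8 is true.
  20. {p8, p3, p5} — p5 is true.
  21. {¬p1, p2, ¬p4} — p2 is true.
  22. {p8, ¬p9, p13} — p13 is true.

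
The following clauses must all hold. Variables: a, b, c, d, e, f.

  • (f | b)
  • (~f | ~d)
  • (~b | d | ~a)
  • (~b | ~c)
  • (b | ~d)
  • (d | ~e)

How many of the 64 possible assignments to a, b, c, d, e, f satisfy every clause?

10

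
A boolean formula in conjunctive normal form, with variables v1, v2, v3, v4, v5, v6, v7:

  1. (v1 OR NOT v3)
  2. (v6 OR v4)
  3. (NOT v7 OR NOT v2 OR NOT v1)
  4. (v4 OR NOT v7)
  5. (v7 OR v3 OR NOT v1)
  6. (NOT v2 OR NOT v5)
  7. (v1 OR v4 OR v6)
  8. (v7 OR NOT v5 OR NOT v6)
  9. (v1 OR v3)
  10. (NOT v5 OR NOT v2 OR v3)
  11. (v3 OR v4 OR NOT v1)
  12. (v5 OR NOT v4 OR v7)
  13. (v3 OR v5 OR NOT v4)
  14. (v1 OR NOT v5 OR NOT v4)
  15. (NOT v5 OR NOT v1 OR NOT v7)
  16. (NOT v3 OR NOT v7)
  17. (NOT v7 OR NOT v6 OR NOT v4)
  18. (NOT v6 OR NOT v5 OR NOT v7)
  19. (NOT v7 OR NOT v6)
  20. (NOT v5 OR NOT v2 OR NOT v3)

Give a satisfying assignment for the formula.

v1 = True, v2 = False, v3 = True, v4 = False, v5 = False, v6 = True, v7 = False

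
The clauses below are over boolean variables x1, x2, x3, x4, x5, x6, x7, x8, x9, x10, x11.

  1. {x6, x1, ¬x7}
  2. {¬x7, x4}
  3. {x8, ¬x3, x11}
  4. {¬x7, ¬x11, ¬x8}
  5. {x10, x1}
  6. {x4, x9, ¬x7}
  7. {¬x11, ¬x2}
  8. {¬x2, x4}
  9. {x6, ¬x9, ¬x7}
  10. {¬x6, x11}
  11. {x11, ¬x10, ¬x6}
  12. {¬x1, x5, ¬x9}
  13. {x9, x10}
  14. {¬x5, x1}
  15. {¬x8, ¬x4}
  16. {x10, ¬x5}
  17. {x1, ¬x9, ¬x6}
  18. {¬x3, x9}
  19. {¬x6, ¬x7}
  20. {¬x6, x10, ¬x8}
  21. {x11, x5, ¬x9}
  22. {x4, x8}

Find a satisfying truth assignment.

Pure literal: x2 appears only negated; assign x2 = False.
x3 occurs only negated in the remaining clauses — set x3 = False.
Try x1 = True.
Branch on x4: take x4 = False.
  then x7 is forced to False.
  then x8 is forced to True.
The remaining clauses are satisfied by x5 = True, x6 = False, x9 = True, x10 = True, x11 = False.
Every clause has at least one true literal under this assignment.

x1=1  x2=0  x3=0  x4=0  x5=1  x6=0  x7=0  x8=1  x9=1  x10=1  x11=0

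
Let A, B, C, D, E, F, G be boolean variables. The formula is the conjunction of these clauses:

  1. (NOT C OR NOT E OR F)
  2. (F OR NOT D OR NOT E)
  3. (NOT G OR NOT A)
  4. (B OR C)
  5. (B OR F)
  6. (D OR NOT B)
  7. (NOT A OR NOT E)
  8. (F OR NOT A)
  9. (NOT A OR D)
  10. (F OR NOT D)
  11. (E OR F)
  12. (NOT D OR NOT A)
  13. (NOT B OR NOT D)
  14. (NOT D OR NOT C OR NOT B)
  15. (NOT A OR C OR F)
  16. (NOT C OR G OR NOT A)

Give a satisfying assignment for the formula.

A=F, B=F, C=T, D=T, E=F, F=T, G=T

Check each clause:
  1. (NOT E OR F OR NOT C) — NOT E is true.
  2. (F OR NOT E OR NOT D) — NOT E is true.
  3. (NOT A OR NOT G) — NOT A is true.
  4. (C OR B) — C is true.
  5. (F OR B) — F is true.
  6. (NOT B OR D) — D is true.
  7. (NOT E OR NOT A) — NOT E is true.
  8. (NOT A OR F) — NOT A is true.
  9. (D OR NOT A) — D is true.
  10. (NOT D OR F) — F is true.
  11. (E OR F) — F is true.
  12. (NOT D OR NOT A) — NOT A is true.
  13. (NOT D OR NOT B) — NOT B is true.
  14. (NOT D OR NOT C OR NOT B) — NOT B is true.
  15. (C OR NOT A OR F) — C is true.
  16. (G OR NOT A OR NOT C) — NOT A is true.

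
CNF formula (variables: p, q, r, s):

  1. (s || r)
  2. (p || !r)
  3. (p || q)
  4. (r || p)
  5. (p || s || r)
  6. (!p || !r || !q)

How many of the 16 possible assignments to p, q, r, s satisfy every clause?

4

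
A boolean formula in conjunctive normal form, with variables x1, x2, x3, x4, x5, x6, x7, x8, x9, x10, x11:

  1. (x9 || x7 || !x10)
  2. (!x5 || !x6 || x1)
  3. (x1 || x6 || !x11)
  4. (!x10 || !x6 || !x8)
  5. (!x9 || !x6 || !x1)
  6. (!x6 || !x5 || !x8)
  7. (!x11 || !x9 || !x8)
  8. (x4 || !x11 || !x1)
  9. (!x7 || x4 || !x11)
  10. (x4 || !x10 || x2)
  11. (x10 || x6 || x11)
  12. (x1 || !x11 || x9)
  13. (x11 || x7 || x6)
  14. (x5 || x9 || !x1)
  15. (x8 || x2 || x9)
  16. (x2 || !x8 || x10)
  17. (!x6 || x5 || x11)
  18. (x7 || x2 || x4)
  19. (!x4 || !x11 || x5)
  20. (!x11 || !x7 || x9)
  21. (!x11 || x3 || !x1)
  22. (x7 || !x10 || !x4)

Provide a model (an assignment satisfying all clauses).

x1=0, x2=1, x3=0, x4=0, x5=0, x6=0, x7=1, x8=0, x9=0, x10=1, x11=0

Check each clause:
  1. (x9 || x7 || !x10) — x7 is true.
  2. (x1 || !x6 || !x5) — !x6 is true.
  3. (x6 || !x11 || x1) — !x11 is true.
  4. (!x10 || !x6 || !x8) — !x8 is true.
  5. (!x9 || !x6 || !x1) — !x6 is true.
  6. (!x5 || !x8 || !x6) — !x8 is true.
  7. (!x11 || !x9 || !x8) — !x8 is true.
  8. (x4 || !x1 || !x11) — !x11 is true.
  9. (!x11 || x4 || !x7) — !x11 is true.
  10. (x4 || !x10 || x2) — x2 is true.
  11. (x6 || x10 || x11) — x10 is true.
  12. (x1 || !x11 || x9) — !x11 is true.
  13. (x7 || x11 || x6) — x7 is true.
  14. (x9 || x5 || !x1) — !x1 is true.
  15. (x8 || x2 || x9) — x2 is true.
  16. (!x8 || x2 || x10) — !x8 is true.
  17. (x11 || x5 || !x6) — !x6 is true.
  18. (x4 || x7 || x2) — x2 is true.
  19. (!x4 || !x11 || x5) — !x11 is true.
  20. (!x7 || !x11 || x9) — !x11 is true.
  21. (x3 || !x11 || !x1) — !x11 is true.
  22. (!x4 || !x10 || x7) — !x4 is true.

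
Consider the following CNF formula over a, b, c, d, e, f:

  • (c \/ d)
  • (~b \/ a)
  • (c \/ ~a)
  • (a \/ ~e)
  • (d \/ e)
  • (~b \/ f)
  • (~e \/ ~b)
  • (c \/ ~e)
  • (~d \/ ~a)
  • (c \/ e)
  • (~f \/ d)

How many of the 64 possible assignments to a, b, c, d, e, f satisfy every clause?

The models are:
  a=F b=F c=T d=T e=F f=F
  a=F b=F c=T d=T e=F f=T
  a=T b=F c=T d=F e=T f=F
Count: 3.

3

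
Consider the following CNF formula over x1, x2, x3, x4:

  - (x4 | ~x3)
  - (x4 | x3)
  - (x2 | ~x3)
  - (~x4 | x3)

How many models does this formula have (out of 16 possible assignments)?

Satisfying assignments:
  x1=0 x2=1 x3=1 x4=1
  x1=1 x2=1 x3=1 x4=1
Count: 2.

2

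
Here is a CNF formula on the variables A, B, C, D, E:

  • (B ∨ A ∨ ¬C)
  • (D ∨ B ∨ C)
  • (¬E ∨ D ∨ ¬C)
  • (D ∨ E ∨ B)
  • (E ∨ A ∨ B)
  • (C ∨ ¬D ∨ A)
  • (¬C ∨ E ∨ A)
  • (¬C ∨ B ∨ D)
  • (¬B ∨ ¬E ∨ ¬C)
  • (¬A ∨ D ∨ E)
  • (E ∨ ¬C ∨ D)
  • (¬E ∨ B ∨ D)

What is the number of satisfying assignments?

10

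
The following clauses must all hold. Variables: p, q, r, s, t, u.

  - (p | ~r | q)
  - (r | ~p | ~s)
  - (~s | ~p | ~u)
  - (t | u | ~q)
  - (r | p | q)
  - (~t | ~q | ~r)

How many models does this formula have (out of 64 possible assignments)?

22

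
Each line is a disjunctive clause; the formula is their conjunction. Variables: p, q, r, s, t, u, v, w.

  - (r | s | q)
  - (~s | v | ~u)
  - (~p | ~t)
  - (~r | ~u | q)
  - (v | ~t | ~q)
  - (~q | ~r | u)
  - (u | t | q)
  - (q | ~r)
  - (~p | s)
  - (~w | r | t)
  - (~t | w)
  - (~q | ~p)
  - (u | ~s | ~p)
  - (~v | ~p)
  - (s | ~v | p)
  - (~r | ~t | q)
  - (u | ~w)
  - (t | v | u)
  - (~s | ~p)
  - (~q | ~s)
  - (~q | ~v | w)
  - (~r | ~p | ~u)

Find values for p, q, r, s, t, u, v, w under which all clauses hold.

Branch on p: take p = False.
The remaining clauses are satisfied by q = False, r = False, s = True, t = True, u = True, v = True, w = True.

p = False  q = False  r = False  s = True  t = True  u = True  v = True  w = True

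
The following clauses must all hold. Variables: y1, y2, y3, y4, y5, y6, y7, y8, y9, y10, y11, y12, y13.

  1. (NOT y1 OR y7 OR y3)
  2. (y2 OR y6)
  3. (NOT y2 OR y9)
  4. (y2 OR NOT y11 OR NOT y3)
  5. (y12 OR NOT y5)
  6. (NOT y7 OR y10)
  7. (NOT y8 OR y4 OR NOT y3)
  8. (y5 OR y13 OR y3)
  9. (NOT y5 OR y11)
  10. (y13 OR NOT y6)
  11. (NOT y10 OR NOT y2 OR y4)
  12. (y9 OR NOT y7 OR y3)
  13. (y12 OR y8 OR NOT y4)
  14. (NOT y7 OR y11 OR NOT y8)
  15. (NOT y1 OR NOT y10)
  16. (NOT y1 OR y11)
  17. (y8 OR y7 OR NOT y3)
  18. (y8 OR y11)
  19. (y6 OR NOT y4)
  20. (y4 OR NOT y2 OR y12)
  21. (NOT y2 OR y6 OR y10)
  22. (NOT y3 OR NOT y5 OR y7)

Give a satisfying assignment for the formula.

y1=False  y2=True  y3=True  y4=True  y5=True  y6=True  y7=True  y8=True  y9=True  y10=True  y11=True  y12=True  y13=True

Pure literal: y1 appears only negated; assign y1 = False.
Pure literal: y9 appears only positively; assign y9 = True.
Branch on y2: take y2 = True.
Set y3 = True and propagate.
Branch on y4: take y4 = True.
  then y6 is forced to True.
  then y13 is forced to True.
The remaining clauses are satisfied by y5 = True, y7 = True, y8 = True, y10 = True, y11 = True, y12 = True.
Every clause has at least one true literal under this assignment.
Check each clause:
  1. (y7 OR NOT y1 OR y3) — y3 is true.
  2. (y6 OR y2) — y2 is true.
  3. (NOT y2 OR y9) — y9 is true.
  4. (y2 OR NOT y3 OR NOT y11) — y2 is true.
  5. (y12 OR NOT y5) — y12 is true.
  6. (NOT y7 OR y10) — y10 is true.
  7. (NOT y8 OR y4 OR NOT y3) — y4 is true.
  8. (y3 OR y5 OR y13) — y13 is true.
  9. (NOT y5 OR y11) — y11 is true.
  10. (NOT y6 OR y13) — y13 is true.
  11. (y4 OR NOT y10 OR NOT y2) — y4 is true.
  12. (y9 OR NOT y7 OR y3) — y9 is true.
  13. (y8 OR NOT y4 OR y12) — y8 is true.
  14. (NOT y7 OR NOT y8 OR y11) — y11 is true.
  15. (NOT y10 OR NOT y1) — NOT y1 is true.
  16. (y11 OR NOT y1) — y11 is true.
  17. (NOT y3 OR y8 OR y7) — y8 is true.
  18. (y8 OR y11) — y8 is true.
  19. (y6 OR NOT y4) — y6 is true.
  20. (y4 OR NOT y2 OR y12) — y4 is true.
  21. (NOT y2 OR y6 OR y10) — y10 is true.
  22. (NOT y5 OR y7 OR NOT y3) — y7 is true.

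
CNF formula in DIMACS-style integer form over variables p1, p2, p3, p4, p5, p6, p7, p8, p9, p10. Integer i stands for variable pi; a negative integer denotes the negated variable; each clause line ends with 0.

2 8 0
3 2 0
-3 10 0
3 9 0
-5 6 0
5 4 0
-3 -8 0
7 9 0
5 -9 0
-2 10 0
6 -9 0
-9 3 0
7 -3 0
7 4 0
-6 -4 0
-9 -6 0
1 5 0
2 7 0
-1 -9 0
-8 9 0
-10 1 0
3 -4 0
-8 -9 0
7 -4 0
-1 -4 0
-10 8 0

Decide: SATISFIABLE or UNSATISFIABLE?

p9 = True:
  propagation gives p5=True, p6=True; an empty clause results — contradiction.
p9 = False:
  propagation gives p3=True, p10=True, p8=False; an empty clause results — contradiction.
Every branch closes, so no satisfying assignment exists.

UNSATISFIABLE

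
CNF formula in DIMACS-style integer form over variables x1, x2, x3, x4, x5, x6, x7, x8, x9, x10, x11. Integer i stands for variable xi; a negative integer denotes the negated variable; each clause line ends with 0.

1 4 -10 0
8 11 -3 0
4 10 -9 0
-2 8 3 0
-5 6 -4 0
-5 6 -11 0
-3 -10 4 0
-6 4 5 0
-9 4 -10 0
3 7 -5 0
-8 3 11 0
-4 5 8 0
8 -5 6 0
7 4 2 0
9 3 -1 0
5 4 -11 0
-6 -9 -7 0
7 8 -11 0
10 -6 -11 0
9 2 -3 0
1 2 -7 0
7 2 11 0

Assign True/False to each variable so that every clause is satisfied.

x1 = T, x2 = T, x3 = T, x4 = T, x5 = F, x6 = F, x7 = F, x8 = T, x9 = F, x10 = F, x11 = F

Set x1 = True and propagate.
The remaining clauses are satisfied by x2 = True, x3 = True, x4 = True, x5 = False, x6 = False, x7 = False, x8 = True, x9 = False, x10 = False, x11 = False.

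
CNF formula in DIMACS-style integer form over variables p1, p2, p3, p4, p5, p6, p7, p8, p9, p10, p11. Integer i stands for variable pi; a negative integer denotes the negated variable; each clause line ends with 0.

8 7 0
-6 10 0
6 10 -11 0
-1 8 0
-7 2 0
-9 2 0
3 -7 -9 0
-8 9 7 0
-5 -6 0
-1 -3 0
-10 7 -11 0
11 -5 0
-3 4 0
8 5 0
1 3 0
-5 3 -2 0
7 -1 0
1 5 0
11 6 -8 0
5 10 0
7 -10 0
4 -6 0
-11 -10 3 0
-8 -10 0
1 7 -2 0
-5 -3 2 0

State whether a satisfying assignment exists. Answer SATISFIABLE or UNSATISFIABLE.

SATISFIABLE

Pure literal: p4 appears only positively; assign p4 = True.
Set p1 = False and propagate.
  then p3 is forced to True.
  then p5 is forced to True.
  then p6 is forced to False.
  then p11 is forced to True.
  then p10 is forced to True.
  then p7 is forced to True.
  then p2 is forced to True.
  then p8 is forced to False.
p9 is now unconstrained; take p9 = False.
So p1=False, p2=True, p3=True, p4=True, p5=True, p6=False, p7=True, p8=False, p9=False, p10=True, p11=True is a satisfying assignment.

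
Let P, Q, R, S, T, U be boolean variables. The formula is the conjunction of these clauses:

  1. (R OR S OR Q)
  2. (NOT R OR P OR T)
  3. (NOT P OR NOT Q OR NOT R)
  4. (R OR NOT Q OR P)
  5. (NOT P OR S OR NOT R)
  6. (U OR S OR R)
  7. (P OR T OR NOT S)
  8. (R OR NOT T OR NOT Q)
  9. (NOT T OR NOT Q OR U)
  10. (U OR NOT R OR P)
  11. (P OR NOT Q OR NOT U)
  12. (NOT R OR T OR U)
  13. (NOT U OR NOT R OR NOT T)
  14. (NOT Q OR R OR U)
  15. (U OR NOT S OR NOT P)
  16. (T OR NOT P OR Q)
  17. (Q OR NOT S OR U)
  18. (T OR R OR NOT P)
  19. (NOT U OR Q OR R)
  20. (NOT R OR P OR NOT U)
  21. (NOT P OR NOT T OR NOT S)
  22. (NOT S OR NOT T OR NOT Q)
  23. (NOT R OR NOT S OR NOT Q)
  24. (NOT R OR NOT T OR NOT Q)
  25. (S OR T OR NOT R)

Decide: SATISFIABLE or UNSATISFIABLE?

UNSATISFIABLE

R = True:
  P = True:
    propagation gives Q=False, S=True, U=True, T=False; an empty clause results — contradiction.
  P = False:
    propagation gives T=True, U=True; an empty clause results — contradiction.
R = False:
  Q = True:
    propagation gives P=True, T=False; an empty clause results — contradiction.
  Q = False:
    propagation gives S=True, U=True; an empty clause results — contradiction.
Every branch closes, so no satisfying assignment exists.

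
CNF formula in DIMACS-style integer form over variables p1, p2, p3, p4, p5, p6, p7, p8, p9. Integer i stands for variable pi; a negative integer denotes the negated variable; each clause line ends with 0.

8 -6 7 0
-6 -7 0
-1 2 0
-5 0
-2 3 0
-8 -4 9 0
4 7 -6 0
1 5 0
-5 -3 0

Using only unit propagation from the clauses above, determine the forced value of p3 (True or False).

(~p5) stands alone — p5 = False.
In (p1 | p5), p5 is now false; p1 must hold, so p1 = True.
(~p1 | p2) with p1 = True leaves only p2, so p2 = True.
In (~p2 | p3), ~p2 is now false; p3 must hold, so p3 = True.

True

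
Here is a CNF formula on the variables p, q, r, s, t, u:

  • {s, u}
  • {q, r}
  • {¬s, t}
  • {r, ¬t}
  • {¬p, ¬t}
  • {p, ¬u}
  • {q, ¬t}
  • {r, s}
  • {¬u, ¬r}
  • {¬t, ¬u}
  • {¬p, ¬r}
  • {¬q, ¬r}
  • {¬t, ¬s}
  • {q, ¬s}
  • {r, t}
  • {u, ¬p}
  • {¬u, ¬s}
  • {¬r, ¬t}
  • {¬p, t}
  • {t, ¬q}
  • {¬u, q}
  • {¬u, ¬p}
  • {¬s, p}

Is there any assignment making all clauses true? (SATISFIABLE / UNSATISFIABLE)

t = True:
  propagation gives r=True; an empty clause results — contradiction.
t = False:
  propagation gives s=False, u=True, p=True; an empty clause results — contradiction.
Every branch closes, so no satisfying assignment exists.

UNSATISFIABLE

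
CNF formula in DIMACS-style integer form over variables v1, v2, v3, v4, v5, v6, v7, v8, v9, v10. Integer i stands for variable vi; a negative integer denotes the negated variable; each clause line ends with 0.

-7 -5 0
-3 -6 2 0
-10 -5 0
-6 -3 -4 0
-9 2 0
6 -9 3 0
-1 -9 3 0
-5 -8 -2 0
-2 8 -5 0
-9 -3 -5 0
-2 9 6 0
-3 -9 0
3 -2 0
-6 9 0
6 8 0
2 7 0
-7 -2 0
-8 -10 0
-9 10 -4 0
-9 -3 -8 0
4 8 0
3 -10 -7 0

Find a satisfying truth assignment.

Pure literal: v1 appears only negated; assign v1 = False.
Pure literal: v5 appears only negated; assign v5 = False.
Branch on v2: take v2 = False.
  then v9 is forced to False.
  then v6 is forced to False.
  then v8 is forced to True.
  then v7 is forced to True.
  then v10 is forced to False.
v3, v4 are now unconstrained; take v3 = False, v4 = True.
Check each clause:
  1. (¬v5 ∨ ¬v7) — ¬v5 is true.
  2. (v2 ∨ ¬v3 ∨ ¬v6) — ¬v6 is true.
  3. (¬v10 ∨ ¬v5) — ¬v5 is true.
  4. (¬v3 ∨ ¬v4 ∨ ¬v6) — ¬v6 is true.
  5. (v2 ∨ ¬v9) — ¬v9 is true.
  6. (v3 ∨ ¬v9 ∨ v6) — ¬v9 is true.
  7. (¬v9 ∨ ¬v1 ∨ v3) — ¬v1 is true.
  8. (¬v5 ∨ ¬v2 ∨ ¬v8) — ¬v5 is true.
  9. (¬v5 ∨ ¬v2 ∨ v8) — v8 is true.
  10. (¬v9 ∨ ¬v3 ∨ ¬v5) — ¬v5 is true.
  11. (v6 ∨ ¬v2 ∨ v9) — ¬v2 is true.
  12. (¬v9 ∨ ¬v3) — ¬v3 is true.
  13. (¬v2 ∨ v3) — ¬v2 is true.
  14. (v9 ∨ ¬v6) — ¬v6 is true.
  15. (v6 ∨ v8) — v8 is true.
  16. (v7 ∨ v2) — v7 is true.
  17. (¬v7 ∨ ¬v2) — ¬v2 is true.
  18. (¬v10 ∨ ¬v8) — ¬v10 is true.
  19. (¬v9 ∨ v10 ∨ ¬v4) — ¬v9 is true.
  20. (¬v3 ∨ ¬v9 ∨ ¬v8) — ¬v3 is true.
  21. (v4 ∨ v8) — v8 is true.
  22. (¬v10 ∨ ¬v7 ∨ v3) — ¬v10 is true.

v1=F  v2=F  v3=F  v4=T  v5=F  v6=F  v7=T  v8=T  v9=F  v10=F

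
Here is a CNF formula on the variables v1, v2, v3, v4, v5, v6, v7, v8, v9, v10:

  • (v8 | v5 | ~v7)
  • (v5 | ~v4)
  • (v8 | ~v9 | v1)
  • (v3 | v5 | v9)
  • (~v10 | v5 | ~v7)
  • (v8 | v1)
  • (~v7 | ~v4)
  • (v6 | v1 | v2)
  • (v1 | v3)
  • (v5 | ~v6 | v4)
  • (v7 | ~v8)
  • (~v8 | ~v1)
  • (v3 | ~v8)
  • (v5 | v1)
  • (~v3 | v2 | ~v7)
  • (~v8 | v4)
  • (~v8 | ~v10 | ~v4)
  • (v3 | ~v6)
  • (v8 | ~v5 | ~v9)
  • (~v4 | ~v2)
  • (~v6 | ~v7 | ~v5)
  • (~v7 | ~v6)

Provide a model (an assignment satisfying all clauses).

Pure literal: v10 appears only negated; assign v10 = False.
Branch on v1: take v1 = True.
  then v8 is forced to False.
For the remaining variables, v2 = True, v3 = False, v4 = False, v5 = True, v6 = False, v7 = True, v9 = False works.

v1=T, v2=T, v3=F, v4=F, v5=T, v6=F, v7=T, v8=F, v9=F, v10=F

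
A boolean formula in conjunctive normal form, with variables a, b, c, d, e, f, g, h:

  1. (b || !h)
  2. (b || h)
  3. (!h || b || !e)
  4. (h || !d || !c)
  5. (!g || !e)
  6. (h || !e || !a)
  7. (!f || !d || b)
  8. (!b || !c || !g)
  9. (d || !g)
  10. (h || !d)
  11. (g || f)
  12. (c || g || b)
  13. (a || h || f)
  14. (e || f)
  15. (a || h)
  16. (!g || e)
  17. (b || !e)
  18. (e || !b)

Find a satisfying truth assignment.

a=1  b=1  c=0  d=0  e=1  f=1  g=0  h=1

Set a = True and propagate.
Set b = True and propagate.
  then e is forced to True.
  then g is forced to False.
  then h is forced to True.
  then f is forced to True.
c, d are now unconstrained; take c = False, d = False.
Every clause has at least one true literal under this assignment.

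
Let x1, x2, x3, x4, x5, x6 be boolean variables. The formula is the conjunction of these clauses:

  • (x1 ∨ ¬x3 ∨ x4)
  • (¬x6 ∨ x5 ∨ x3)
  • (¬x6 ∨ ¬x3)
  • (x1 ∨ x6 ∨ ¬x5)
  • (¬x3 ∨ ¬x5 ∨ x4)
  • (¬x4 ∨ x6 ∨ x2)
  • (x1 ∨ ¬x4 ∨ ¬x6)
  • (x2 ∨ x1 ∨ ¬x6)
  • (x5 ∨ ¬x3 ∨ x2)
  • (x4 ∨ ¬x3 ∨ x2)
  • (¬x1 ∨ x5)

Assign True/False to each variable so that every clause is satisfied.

x1 = T  x2 = T  x3 = F  x4 = T  x5 = T  x6 = T

Check each clause:
  1. (¬x3 ∨ x1 ∨ x4) — x1 is true.
  2. (x5 ∨ x3 ∨ ¬x6) — x5 is true.
  3. (¬x6 ∨ ¬x3) — ¬x3 is true.
  4. (x1 ∨ x6 ∨ ¬x5) — x1 is true.
  5. (¬x3 ∨ ¬x5 ∨ x4) — x4 is true.
  6. (x2 ∨ ¬x4 ∨ x6) — x2 is true.
  7. (x1 ∨ ¬x6 ∨ ¬x4) — x1 is true.
  8. (x2 ∨ x1 ∨ ¬x6) — x1 is true.
  9. (¬x3 ∨ x2 ∨ x5) — ¬x3 is true.
  10. (x4 ∨ x2 ∨ ¬x3) — x2 is true.
  11. (¬x1 ∨ x5) — x5 is true.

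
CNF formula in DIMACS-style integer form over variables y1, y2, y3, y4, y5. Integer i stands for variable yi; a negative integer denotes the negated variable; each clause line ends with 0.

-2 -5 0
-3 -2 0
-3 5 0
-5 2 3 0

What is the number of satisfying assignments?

Split on y2, then y3.
  y2=T, y3=T: a clause becomes empty — 0.
  y2=T, y3=F: remaining (y1,y4,y5) ∈ {(F,F,F); (F,T,F); (T,F,F); (T,T,F)} — 4.
  y2=F, y3=T: remaining (y1,y4,y5) ∈ {(F,F,T); (F,T,T); (T,F,T); (T,T,T)} — 4.
  y2=F, y3=F: remaining (y1,y4,y5) ∈ {(F,F,F); (F,T,F); (T,F,F); (T,T,F)} — 4.
Total: 0 + 4 + 4 + 4 = 12.

12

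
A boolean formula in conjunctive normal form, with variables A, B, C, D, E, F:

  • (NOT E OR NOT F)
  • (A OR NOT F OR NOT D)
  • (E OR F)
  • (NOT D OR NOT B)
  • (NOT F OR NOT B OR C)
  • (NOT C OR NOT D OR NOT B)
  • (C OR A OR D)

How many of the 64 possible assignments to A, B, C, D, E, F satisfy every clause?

17

Case analysis on D and F:
  D=1, F=1: remaining (A,B,C,E) ∈ {(1,0,0,0); (1,0,1,0)} — 2.
  D=1, F=0: remaining (A,B,C,E) ∈ {(0,0,0,1); (0,0,1,1); (1,0,0,1); (1,0,1,1)} — 4.
  D=0, F=1: 5 of the 16 assignments to (A,B,C,E) work.
  D=0, F=0: B free; 3 ways for (A,C,E) × 2^1 = 6.
Total: 2 + 4 + 5 + 6 = 17.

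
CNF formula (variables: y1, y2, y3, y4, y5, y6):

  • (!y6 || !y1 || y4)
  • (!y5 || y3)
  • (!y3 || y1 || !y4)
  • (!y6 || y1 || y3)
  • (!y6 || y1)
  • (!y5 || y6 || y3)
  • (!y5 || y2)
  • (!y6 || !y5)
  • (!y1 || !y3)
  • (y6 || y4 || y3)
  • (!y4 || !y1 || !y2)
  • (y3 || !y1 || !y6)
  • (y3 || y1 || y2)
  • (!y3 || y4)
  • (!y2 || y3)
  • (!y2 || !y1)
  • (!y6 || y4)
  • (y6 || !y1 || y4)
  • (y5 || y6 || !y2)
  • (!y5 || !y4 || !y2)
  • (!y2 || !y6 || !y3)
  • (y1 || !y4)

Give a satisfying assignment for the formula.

y1=1  y2=0  y3=0  y4=1  y5=0  y6=0

Try y1 = True.
  then y3 is forced to False.
  then y5 is forced to False.
  then y6 is forced to False.
  then y4 is forced to True.
  then y2 is forced to False.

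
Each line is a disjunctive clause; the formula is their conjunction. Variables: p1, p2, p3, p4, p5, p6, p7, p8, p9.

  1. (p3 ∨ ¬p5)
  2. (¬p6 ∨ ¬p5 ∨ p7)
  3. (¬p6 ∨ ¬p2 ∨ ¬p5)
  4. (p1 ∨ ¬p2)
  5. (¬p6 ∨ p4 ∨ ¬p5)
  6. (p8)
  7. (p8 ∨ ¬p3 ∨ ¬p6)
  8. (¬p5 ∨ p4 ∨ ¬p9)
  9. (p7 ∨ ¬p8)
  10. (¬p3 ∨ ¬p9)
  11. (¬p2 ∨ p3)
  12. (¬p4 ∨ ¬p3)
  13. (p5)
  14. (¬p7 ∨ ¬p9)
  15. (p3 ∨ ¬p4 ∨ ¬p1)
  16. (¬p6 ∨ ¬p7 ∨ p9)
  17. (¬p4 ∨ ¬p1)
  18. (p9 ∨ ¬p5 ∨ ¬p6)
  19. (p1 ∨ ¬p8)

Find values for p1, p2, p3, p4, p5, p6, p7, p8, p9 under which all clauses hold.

Unit propagation: (p8) forces p8 = True.
(p7) is a unit clause, so p7 = True.
(p5) is a unit clause, so p5 = True.
The clause (p3) is unit: p3 must be True.
Unit propagation: (¬p9) forces p9 = False.
(¬p4) is a unit clause, so p4 = False.
Unit propagation: (¬p6) forces p6 = False.
Unit propagation: (p1) forces p1 = True.
p2 is now unconstrained; take p2 = False.
Every clause has at least one true literal under this assignment.
Check each clause:
  1. (p3 ∨ ¬p5) — p3 is true.
  2. (¬p5 ∨ ¬p6 ∨ p7) — ¬p6 is true.
  3. (¬p2 ∨ ¬p5 ∨ ¬p6) — ¬p6 is true.
  4. (¬p2 ∨ p1) — p1 is true.
  5. (¬p6 ∨ ¬p5 ∨ p4) — ¬p6 is true.
  6. (p8) — p8 is true.
  7. (¬p3 ∨ ¬p6 ∨ p8) — p8 is true.
  8. (¬p9 ∨ ¬p5 ∨ p4) — ¬p9 is true.
  9. (p7 ∨ ¬p8) — p7 is true.
  10. (¬p9 ∨ ¬p3) — ¬p9 is true.
  11. (¬p2 ∨ p3) — p3 is true.
  12. (¬p3 ∨ ¬p4) — ¬p4 is true.
  13. (p5) — p5 is true.
  14. (¬p9 ∨ ¬p7) — ¬p9 is true.
  15. (¬p4 ∨ p3 ∨ ¬p1) — p3 is true.
  16. (p9 ∨ ¬p7 ∨ ¬p6) — ¬p6 is true.
  17. (¬p1 ∨ ¬p4) — ¬p4 is true.
  18. (¬p6 ∨ ¬p5 ∨ p9) — ¬p6 is true.
  19. (¬p8 ∨ p1) — p1 is true.

p1 = T, p2 = F, p3 = T, p4 = F, p5 = T, p6 = F, p7 = T, p8 = T, p9 = F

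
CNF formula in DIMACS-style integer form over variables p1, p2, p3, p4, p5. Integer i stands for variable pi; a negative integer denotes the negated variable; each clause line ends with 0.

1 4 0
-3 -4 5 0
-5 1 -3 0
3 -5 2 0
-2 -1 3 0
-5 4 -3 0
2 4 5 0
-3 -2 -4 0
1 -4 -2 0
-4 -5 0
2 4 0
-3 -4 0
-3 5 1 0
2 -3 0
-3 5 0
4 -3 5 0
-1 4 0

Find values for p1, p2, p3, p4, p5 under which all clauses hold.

p1=False  p2=False  p3=False  p4=True  p5=False

Check each clause:
  1. (p1 OR p4) — p4 is true.
  2. (NOT p3 OR p5 OR NOT p4) — NOT p3 is true.
  3. (p1 OR NOT p3 OR NOT p5) — NOT p5 is true.
  4. (p3 OR NOT p5 OR p2) — NOT p5 is true.
  5. (NOT p1 OR NOT p2 OR p3) — NOT p1 is true.
  6. (p4 OR NOT p3 OR NOT p5) — NOT p5 is true.
  7. (p2 OR p4 OR p5) — p4 is true.
  8. (NOT p2 OR NOT p4 OR NOT p3) — NOT p3 is true.
  9. (NOT p2 OR NOT p4 OR p1) — NOT p2 is true.
  10. (NOT p5 OR NOT p4) — NOT p5 is true.
  11. (p4 OR p2) — p4 is true.
  12. (NOT p4 OR NOT p3) — NOT p3 is true.
  13. (p1 OR p5 OR NOT p3) — NOT p3 is true.
  14. (p2 OR NOT p3) — NOT p3 is true.
  15. (NOT p3 OR p5) — NOT p3 is true.
  16. (NOT p3 OR p4 OR p5) — NOT p3 is true.
  17. (NOT p1 OR p4) — p4 is true.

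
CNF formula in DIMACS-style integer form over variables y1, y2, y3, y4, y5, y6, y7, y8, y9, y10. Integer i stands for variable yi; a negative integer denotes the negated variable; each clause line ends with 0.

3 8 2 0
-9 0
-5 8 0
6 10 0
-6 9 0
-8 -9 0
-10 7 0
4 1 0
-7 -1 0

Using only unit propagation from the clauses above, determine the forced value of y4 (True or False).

(¬y9) is a unit clause: y9 = False.
(¬y6 ∨ y9): since y9 = False, the clause reduces to (¬y6). y6 = False.
(y10 ∨ y6): since y6 = False, the clause reduces to (y10). y10 = True.
In (¬y10 ∨ y7), ¬y10 is now false; y7 must hold, so y7 = True.
(¬y7 ∨ ¬y1) with y7 = True leaves only ¬y1, so y1 = False.
In (y4 ∨ y1), y1 is now false; y4 must hold, so y4 = True.

True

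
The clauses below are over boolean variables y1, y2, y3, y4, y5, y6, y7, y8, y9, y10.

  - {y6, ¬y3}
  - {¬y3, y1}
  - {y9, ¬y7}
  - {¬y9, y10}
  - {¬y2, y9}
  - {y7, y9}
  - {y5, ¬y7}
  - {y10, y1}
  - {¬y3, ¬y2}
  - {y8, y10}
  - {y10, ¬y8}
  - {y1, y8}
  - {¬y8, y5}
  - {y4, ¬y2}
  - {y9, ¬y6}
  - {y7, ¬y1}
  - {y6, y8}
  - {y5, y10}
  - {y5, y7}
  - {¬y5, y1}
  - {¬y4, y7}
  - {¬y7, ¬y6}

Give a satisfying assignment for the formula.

y1 = 1, y2 = 0, y3 = 0, y4 = 0, y5 = 1, y6 = 0, y7 = 1, y8 = 1, y9 = 1, y10 = 1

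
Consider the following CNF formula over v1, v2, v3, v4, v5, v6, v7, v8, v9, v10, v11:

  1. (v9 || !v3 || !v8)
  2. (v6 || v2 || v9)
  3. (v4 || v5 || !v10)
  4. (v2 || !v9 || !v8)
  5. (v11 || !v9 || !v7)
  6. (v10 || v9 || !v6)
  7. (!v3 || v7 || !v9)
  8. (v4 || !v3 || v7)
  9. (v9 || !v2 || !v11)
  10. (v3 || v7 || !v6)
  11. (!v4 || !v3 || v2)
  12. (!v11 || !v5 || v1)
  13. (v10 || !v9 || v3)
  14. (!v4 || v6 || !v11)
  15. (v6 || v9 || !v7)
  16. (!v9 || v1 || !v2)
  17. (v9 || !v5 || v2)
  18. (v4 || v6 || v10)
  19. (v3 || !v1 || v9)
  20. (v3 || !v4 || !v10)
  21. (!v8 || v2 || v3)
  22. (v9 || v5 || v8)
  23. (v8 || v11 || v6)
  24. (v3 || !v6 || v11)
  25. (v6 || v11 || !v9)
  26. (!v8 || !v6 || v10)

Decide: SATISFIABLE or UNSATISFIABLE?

SATISFIABLE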